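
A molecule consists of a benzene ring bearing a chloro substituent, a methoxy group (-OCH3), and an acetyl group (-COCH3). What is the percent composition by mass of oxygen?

17.33%

Atom tally by fragment:
  benzene ring core → C:6 H:6
  (− 3 ring H displaced by substituents)
  + Cl → Cl:1
  + OCH3 → C:1 H:3 O:1
  + COCH3 → C:2 H:3 O:1
Element totals:
  C: 9
  H: 9
  Cl: 1
  O: 2
Molecular formula: C9H9ClO2.
Molar mass = 184.619 g/mol.
Mass from O: 2 × 15.999 = 31.998 g/mol.
%O = 31.998 / 184.619 × 100 = 17.33%.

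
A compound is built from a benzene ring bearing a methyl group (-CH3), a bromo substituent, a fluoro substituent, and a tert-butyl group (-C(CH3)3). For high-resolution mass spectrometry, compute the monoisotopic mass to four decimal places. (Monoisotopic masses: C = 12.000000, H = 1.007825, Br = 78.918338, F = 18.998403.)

Atom tally by fragment:
  benzene ring core → C:6 H:6
  (− 4 ring H displaced by substituents)
  + CH3 → C:1 H:3
  + Br → Br:1
  + F → F:1
  + C(CH3)3 → C:4 H:9
Element totals:
  C: 11
  H: 14
  Br: 1
  F: 1
Molecular formula: C11H14BrF.
  M = 11(12.0) + 14(1.007825) + 78.918338 + 18.998403
    = 132.000000 + 14.109550 + 78.918338 + 18.998403 = 244.026291

244.0263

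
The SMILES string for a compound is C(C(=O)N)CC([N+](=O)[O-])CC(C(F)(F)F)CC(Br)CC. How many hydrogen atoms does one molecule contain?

18

Atom tally by fragment:
  H2NOCCH2 → C:2 H:4 O:1 N:1
  CH2 → C:1 H:2
  CH(NO2) → C:1 H:1 N:1 O:2
  CH2 → C:1 H:2
  CH(CF3) → C:2 H:1 F:3
  CH2 → C:1 H:2
  CH(Br) → C:1 H:1 Br:1
  CH2 → C:1 H:2
  CH3 → C:1 H:3
Element totals:
  C: 11
  H: 18
  Br: 1
  F: 3
  N: 2
  O: 3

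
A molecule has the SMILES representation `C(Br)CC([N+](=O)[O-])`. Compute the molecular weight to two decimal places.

Atom tally by fragment:
  BrCH2 → C:1 H:2 Br:1
  CH2 → C:1 H:2
  CH2NO2 → C:1 H:2 N:1 O:2
Element totals:
  C: 3
  H: 6
  Br: 1
  N: 1
  O: 2
Molecular formula: C3H6BrNO2.
  M = 3(12.011) + 6(1.008) + 79.904 + 14.007 + 2(15.999)
    = 36.033 + 6.048 + 79.904 + 14.007 + 31.998 = 167.990

167.99 g/mol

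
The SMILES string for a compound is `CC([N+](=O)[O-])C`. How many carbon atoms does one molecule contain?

Atom tally by fragment:
  CH3 → C:1 H:3
  CH(NO2) → C:1 H:1 N:1 O:2
  CH3 → C:1 H:3
Element totals:
  C: 3
  H: 7
  N: 1
  O: 2

3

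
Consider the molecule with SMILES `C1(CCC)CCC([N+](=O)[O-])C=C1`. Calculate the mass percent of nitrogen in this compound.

Atom tally by fragment:
  cyclohexene ring core → C:6 H:10
  (− 2 ring H displaced by substituents)
  + CH2CH2CH3 → C:3 H:7
  + NO2 → N:1 O:2
Element totals:
  C: 9
  H: 15
  N: 1
  O: 2
Molecular formula: C9H15NO2.
Molar mass = 169.224 g/mol.
Mass from N: 1 × 14.007 = 14.007 g/mol.
%N = 14.007 / 169.224 × 100 = 8.28%.

8.28%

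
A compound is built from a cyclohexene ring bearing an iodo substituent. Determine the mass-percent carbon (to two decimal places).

34.64%

Atom tally by fragment:
  cyclohexene ring core → C:6 H:10
  (− 1 ring H displaced by substituents)
  + I → I:1
Element totals:
  C: 6
  H: 9
  I: 1
Molecular formula: C6H9I.
Molar mass = 208.042 g/mol.
Mass from C: 6 × 12.011 = 72.066 g/mol.
%C = 72.066 / 208.042 × 100 = 34.64%.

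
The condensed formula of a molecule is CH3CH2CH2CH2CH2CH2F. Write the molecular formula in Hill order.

Element totals:
  C: 6
  H: 13
  F: 1

C6H13F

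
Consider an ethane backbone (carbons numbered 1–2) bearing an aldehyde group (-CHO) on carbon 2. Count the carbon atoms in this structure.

Atom tally by fragment:
  CH3 → C:1 H:3
  CH2CHO → C:2 H:3 O:1
Element totals:
  C: 3
  H: 6
  O: 1

3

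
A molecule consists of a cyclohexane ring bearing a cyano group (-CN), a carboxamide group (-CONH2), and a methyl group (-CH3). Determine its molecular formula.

C9H14N2O

Atom tally by fragment:
  cyclohexane ring core → C:6 H:12
  (− 3 ring H displaced by substituents)
  + CN → C:1 N:1
  + CONH2 → C:1 H:2 O:1 N:1
  + CH3 → C:1 H:3
Element totals:
  C: 9
  H: 14
  N: 2
  O: 1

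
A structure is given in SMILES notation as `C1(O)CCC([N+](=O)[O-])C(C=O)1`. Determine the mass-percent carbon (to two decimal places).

Atom tally by fragment:
  cyclopentane ring core → C:5 H:10
  (− 3 ring H displaced by substituents)
  + OH → O:1 H:1
  + NO2 → N:1 O:2
  + CHO → C:1 H:1 O:1
Element totals:
  C: 6
  H: 9
  N: 1
  O: 4
Molecular formula: C6H9NO4.
Molar mass = 159.141 g/mol.
Mass from C: 6 × 12.011 = 72.066 g/mol.
%C = 72.066 / 159.141 × 100 = 45.28%.

45.28%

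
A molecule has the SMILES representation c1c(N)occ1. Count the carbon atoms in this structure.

Atom tally by fragment:
  furan ring core → C:4 H:4 O:1
  (− 1 ring H displaced by substituents)
  + NH2 → N:1 H:2
Element totals:
  C: 4
  H: 5
  N: 1
  O: 1

4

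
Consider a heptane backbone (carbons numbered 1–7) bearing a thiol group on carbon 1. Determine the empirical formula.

Atom tally by fragment:
  HSCH2 → C:1 H:3 S:1
  CH2 → C:1 H:2
  CH2 → C:1 H:2
  CH2 → C:1 H:2
  CH2 → C:1 H:2
  CH2 → C:1 H:2
  CH3 → C:1 H:3
Element totals:
  C: 7
  H: 16
  S: 1
Molecular formula: C7H16S.
gcd of subscripts (7, 16, 1) = 1, so the empirical formula equals the molecular formula.

C7H16S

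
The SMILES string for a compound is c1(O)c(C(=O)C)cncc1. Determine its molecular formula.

Atom tally by fragment:
  pyridine ring core → C:5 H:5 N:1
  (− 2 ring H displaced by substituents)
  + OH → O:1 H:1
  + COCH3 → C:2 H:3 O:1
Element totals:
  C: 7
  H: 7
  N: 1
  O: 2

C7H7NO2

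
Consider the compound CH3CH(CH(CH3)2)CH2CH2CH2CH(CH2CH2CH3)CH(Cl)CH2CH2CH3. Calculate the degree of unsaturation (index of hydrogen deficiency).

Element totals:
  C: 16
  H: 33
  Cl: 1
Molecular formula: C16H33Cl.
DoU = (2C + 2 + N − H − X) / 2 = (2·16 + 2 + 0 − 33 − 1) / 2 = 0.

0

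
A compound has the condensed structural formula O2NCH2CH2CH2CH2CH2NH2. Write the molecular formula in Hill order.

C5H12N2O2

Atom tally by fragment:
  O2NCH2 → C:1 H:2 N:1 O:2
  CH2 → C:1 H:2
  CH2 → C:1 H:2
  CH2 → C:1 H:2
  CH2NH2 → C:1 H:4 N:1
Element totals:
  C: 5
  H: 12
  N: 2
  O: 2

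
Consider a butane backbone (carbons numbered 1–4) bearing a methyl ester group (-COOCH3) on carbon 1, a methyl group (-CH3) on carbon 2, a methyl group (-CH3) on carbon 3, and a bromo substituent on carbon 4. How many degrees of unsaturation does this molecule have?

1

Atom tally by fragment:
  CH3OOCCH2 → C:3 H:5 O:2
  CH(CH3) → C:2 H:4
  CH(CH3) → C:2 H:4
  CH2Br → C:1 H:2 Br:1
Element totals:
  C: 8
  H: 15
  Br: 1
  O: 2
Molecular formula: C8H15BrO2.
DoU = (2C + 2 + N − H − X) / 2 = (2·8 + 2 + 0 − 15 − 1) / 2 = 1.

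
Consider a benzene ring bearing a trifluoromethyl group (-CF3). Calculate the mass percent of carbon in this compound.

Atom tally by fragment:
  benzene ring core → C:6 H:6
  (− 1 ring H displaced by substituents)
  + CF3 → C:1 F:3
Element totals:
  C: 7
  H: 5
  F: 3
Molecular formula: C7H5F3.
Molar mass = 146.111 g/mol.
Mass from C: 7 × 12.011 = 84.077 g/mol.
%C = 84.077 / 146.111 × 100 = 57.54%.

57.54%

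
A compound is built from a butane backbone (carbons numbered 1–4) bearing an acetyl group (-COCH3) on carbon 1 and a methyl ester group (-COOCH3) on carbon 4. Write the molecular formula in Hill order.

C8H14O3

Atom tally by fragment:
  CH3COCH2 → C:3 H:5 O:1
  CH2 → C:1 H:2
  CH2 → C:1 H:2
  CH2COOCH3 → C:3 H:5 O:2
Element totals:
  C: 8
  H: 14
  O: 3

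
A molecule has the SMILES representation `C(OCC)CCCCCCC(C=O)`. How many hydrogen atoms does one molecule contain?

Atom tally by fragment:
  C2H5OCH2 → C:3 H:7 O:1
  CH2 → C:1 H:2
  CH2 → C:1 H:2
  CH2 → C:1 H:2
  CH2 → C:1 H:2
  CH2 → C:1 H:2
  CH2 → C:1 H:2
  CH2CHO → C:2 H:3 O:1
Element totals:
  C: 11
  H: 22
  O: 2

22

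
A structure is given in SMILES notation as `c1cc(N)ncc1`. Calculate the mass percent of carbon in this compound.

Atom tally by fragment:
  pyridine ring core → C:5 H:5 N:1
  (− 1 ring H displaced by substituents)
  + NH2 → N:1 H:2
Element totals:
  C: 5
  H: 6
  N: 2
Molecular formula: C5H6N2.
Molar mass = 94.117 g/mol.
Mass from C: 5 × 12.011 = 60.055 g/mol.
%C = 60.055 / 94.117 × 100 = 63.81%.

63.81%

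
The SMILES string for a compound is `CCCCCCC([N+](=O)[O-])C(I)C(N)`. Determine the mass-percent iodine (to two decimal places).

40.39%

Atom tally by fragment:
  CH3 → C:1 H:3
  CH2 → C:1 H:2
  CH2 → C:1 H:2
  CH2 → C:1 H:2
  CH2 → C:1 H:2
  CH2 → C:1 H:2
  CH(NO2) → C:1 H:1 N:1 O:2
  CH(I) → C:1 H:1 I:1
  CH2NH2 → C:1 H:4 N:1
Element totals:
  C: 9
  H: 19
  I: 1
  N: 2
  O: 2
Molecular formula: C9H19IN2O2.
Molar mass = 314.167 g/mol.
Mass from I: 1 × 126.904 = 126.904 g/mol.
%I = 126.904 / 314.167 × 100 = 40.39%.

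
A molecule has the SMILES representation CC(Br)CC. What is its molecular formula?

Atom tally by fragment:
  CH3 → C:1 H:3
  CH(Br) → C:1 H:1 Br:1
  CH2 → C:1 H:2
  CH3 → C:1 H:3
Element totals:
  C: 4
  H: 9
  Br: 1

C4H9Br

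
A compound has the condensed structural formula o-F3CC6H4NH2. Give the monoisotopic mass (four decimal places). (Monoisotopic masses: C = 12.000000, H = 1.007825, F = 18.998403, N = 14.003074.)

161.0452

Element totals:
  C: 7
  H: 6
  F: 3
  N: 1
Molecular formula: C7H6F3N.
  M = 7(12.0) + 6(1.007825) + 3(18.998403) + 14.003074
    = 84.000000 + 6.046950 + 56.995209 + 14.003074 = 161.045233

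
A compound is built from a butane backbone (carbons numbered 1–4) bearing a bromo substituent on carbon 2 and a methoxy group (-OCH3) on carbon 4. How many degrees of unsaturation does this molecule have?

Atom tally by fragment:
  CH3 → C:1 H:3
  CH(Br) → C:1 H:1 Br:1
  CH2 → C:1 H:2
  CH2OCH3 → C:2 H:5 O:1
Element totals:
  C: 5
  H: 11
  Br: 1
  O: 1
Molecular formula: C5H11BrO.
DoU = (2C + 2 + N − H − X) / 2 = (2·5 + 2 + 0 − 11 − 1) / 2 = 0.

0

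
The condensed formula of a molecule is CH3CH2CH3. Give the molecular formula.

Element totals:
  C: 3
  H: 8

C3H8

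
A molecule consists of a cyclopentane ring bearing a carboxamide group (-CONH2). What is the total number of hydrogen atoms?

Atom tally by fragment:
  cyclopentane ring core → C:5 H:10
  (− 1 ring H displaced by substituents)
  + CONH2 → C:1 H:2 O:1 N:1
Element totals:
  C: 6
  H: 11
  N: 1
  O: 1

11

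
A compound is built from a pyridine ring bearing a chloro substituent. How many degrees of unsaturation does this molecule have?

4

Atom tally by fragment:
  pyridine ring core → C:5 H:5 N:1
  (− 1 ring H displaced by substituents)
  + Cl → Cl:1
Element totals:
  C: 5
  H: 4
  Cl: 1
  N: 1
Molecular formula: C5H4ClN.
DoU = (2C + 2 + N − H − X) / 2 = (2·5 + 2 + 1 − 4 − 1) / 2 = 4.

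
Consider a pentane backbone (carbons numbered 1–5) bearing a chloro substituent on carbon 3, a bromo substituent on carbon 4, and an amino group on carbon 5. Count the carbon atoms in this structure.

5

Atom tally by fragment:
  CH3 → C:1 H:3
  CH2 → C:1 H:2
  CH(Cl) → C:1 H:1 Cl:1
  CH(Br) → C:1 H:1 Br:1
  CH2NH2 → C:1 H:4 N:1
Element totals:
  C: 5
  H: 11
  Br: 1
  Cl: 1
  N: 1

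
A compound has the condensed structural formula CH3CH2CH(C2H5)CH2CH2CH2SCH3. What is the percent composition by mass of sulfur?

Atom tally by fragment:
  CH3 → C:1 H:3
  CH2 → C:1 H:2
  CH(C2H5) → C:3 H:6
  CH2 → C:1 H:2
  CH2 → C:1 H:2
  CH2SCH3 → C:2 H:5 S:1
Element totals:
  C: 9
  H: 20
  S: 1
Molecular formula: C9H20S.
Molar mass = 160.319 g/mol.
Mass from S: 1 × 32.06 = 32.060 g/mol.
%S = 32.060 / 160.319 × 100 = 20.00%.

20.00%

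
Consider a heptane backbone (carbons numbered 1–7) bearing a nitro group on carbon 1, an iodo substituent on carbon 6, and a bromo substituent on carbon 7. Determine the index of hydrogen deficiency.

Atom tally by fragment:
  O2NCH2 → C:1 H:2 N:1 O:2
  CH2 → C:1 H:2
  CH2 → C:1 H:2
  CH2 → C:1 H:2
  CH2 → C:1 H:2
  CH(I) → C:1 H:1 I:1
  CH2Br → C:1 H:2 Br:1
Element totals:
  C: 7
  H: 13
  Br: 1
  I: 1
  N: 1
  O: 2
Molecular formula: C7H13BrINO2.
DoU = (2C + 2 + N − H − X) / 2 = (2·7 + 2 + 1 − 13 − 2) / 2 = 1.

1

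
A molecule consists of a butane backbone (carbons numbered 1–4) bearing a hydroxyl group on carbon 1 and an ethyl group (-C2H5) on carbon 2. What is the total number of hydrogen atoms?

14

Atom tally by fragment:
  HOCH2 → C:1 H:3 O:1
  CH(C2H5) → C:3 H:6
  CH2 → C:1 H:2
  CH3 → C:1 H:3
Element totals:
  C: 6
  H: 14
  O: 1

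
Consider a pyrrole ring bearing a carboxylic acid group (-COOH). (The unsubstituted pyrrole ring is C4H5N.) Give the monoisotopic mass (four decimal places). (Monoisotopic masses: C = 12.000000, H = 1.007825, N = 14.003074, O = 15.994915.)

Atom tally by fragment:
  pyrrole ring core → C:4 H:5 N:1
  (− 1 ring H displaced by substituents)
  + COOH → C:1 H:1 O:2
Element totals:
  C: 5
  H: 5
  N: 1
  O: 2
Molecular formula: C5H5NO2.
  M = 5(12.0) + 5(1.007825) + 14.003074 + 2(15.994915)
    = 60.000000 + 5.039125 + 14.003074 + 31.989830 = 111.032029

111.0320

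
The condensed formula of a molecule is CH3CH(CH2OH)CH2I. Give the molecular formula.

C4H9IO

Atom tally by fragment:
  CH3 → C:1 H:3
  CH(CH2OH) → C:2 H:4 O:1
  CH2I → C:1 H:2 I:1
Element totals:
  C: 4
  H: 9
  I: 1
  O: 1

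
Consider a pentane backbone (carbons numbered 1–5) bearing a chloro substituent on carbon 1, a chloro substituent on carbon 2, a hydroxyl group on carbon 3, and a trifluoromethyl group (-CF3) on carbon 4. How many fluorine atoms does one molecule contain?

3

Atom tally by fragment:
  ClCH2 → C:1 H:2 Cl:1
  CH(Cl) → C:1 H:1 Cl:1
  CH(OH) → C:1 H:2 O:1
  CH(CF3) → C:2 H:1 F:3
  CH3 → C:1 H:3
Element totals:
  C: 6
  H: 9
  Cl: 2
  F: 3
  O: 1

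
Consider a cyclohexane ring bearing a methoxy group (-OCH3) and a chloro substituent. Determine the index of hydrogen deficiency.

Atom tally by fragment:
  cyclohexane ring core → C:6 H:12
  (− 2 ring H displaced by substituents)
  + OCH3 → C:1 H:3 O:1
  + Cl → Cl:1
Element totals:
  C: 7
  H: 13
  Cl: 1
  O: 1
Molecular formula: C7H13ClO.
DoU = (2C + 2 + N − H − X) / 2 = (2·7 + 2 + 0 − 13 − 1) / 2 = 1.

1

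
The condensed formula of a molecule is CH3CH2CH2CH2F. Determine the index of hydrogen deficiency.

0

Element totals:
  C: 4
  H: 9
  F: 1
Molecular formula: C4H9F.
DoU = (2C + 2 + N − H − X) / 2 = (2·4 + 2 + 0 − 9 − 1) / 2 = 0.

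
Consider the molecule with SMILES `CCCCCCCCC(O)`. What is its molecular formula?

C9H20O

Atom tally by fragment:
  CH3 → C:1 H:3
  CH2 → C:1 H:2
  CH2 → C:1 H:2
  CH2 → C:1 H:2
  CH2 → C:1 H:2
  CH2 → C:1 H:2
  CH2 → C:1 H:2
  CH2 → C:1 H:2
  CH2OH → C:1 H:3 O:1
Element totals:
  C: 9
  H: 20
  O: 1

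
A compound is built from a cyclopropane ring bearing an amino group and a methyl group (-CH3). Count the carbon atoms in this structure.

Atom tally by fragment:
  cyclopropane ring core → C:3 H:6
  (− 2 ring H displaced by substituents)
  + NH2 → N:1 H:2
  + CH3 → C:1 H:3
Element totals:
  C: 4
  H: 9
  N: 1

4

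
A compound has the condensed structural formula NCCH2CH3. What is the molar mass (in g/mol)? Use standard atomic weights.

55.08 g/mol

Element totals:
  C: 3
  H: 5
  N: 1
Molecular formula: C3H5N.
  M = 3(12.011) + 5(1.008) + 14.007
    = 36.033 + 5.040 + 14.007 = 55.080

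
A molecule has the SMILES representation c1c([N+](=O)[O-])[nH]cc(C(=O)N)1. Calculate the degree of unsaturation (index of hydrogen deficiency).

5

Atom tally by fragment:
  pyrrole ring core → C:4 H:5 N:1
  (− 2 ring H displaced by substituents)
  + NO2 → N:1 O:2
  + CONH2 → C:1 H:2 O:1 N:1
Element totals:
  C: 5
  H: 5
  N: 3
  O: 3
Molecular formula: C5H5N3O3.
DoU = (2C + 2 + N − H − X) / 2 = (2·5 + 2 + 3 − 5 − 0) / 2 = 5.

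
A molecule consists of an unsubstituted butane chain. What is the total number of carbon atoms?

Atom tally by fragment:
  CH3 → C:1 H:3
  CH2 → C:1 H:2
  CH2 → C:1 H:2
  CH3 → C:1 H:3
Element totals:
  C: 4
  H: 10

4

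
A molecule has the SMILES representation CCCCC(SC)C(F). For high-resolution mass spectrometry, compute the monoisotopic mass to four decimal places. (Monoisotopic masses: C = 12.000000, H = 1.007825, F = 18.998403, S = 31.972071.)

150.0878

Atom tally by fragment:
  CH3 → C:1 H:3
  CH2 → C:1 H:2
  CH2 → C:1 H:2
  CH2 → C:1 H:2
  CH(SCH3) → C:2 H:4 S:1
  CH2F → C:1 H:2 F:1
Element totals:
  C: 7
  H: 15
  F: 1
  S: 1
Molecular formula: C7H15FS.
  M = 7(12.0) + 15(1.007825) + 18.998403 + 31.972071
    = 84.000000 + 15.117375 + 18.998403 + 31.972071 = 150.087849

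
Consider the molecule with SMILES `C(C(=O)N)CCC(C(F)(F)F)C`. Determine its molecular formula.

C7H12F3NO

Atom tally by fragment:
  H2NOCCH2 → C:2 H:4 O:1 N:1
  CH2 → C:1 H:2
  CH2 → C:1 H:2
  CH(CF3) → C:2 H:1 F:3
  CH3 → C:1 H:3
Element totals:
  C: 7
  H: 12
  F: 3
  N: 1
  O: 1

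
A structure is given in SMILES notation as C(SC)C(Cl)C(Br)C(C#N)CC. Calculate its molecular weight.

270.61 g/mol

Atom tally by fragment:
  CH3SCH2 → C:2 H:5 S:1
  CH(Cl) → C:1 H:1 Cl:1
  CH(Br) → C:1 H:1 Br:1
  CH(CN) → C:2 H:1 N:1
  CH2 → C:1 H:2
  CH3 → C:1 H:3
Element totals:
  C: 8
  H: 13
  Br: 1
  Cl: 1
  N: 1
  S: 1
Molecular formula: C8H13BrClNS.
  M = 8(12.011) + 13(1.008) + 79.904 + 35.45 + 14.007 + 32.06
    = 96.088 + 13.104 + 79.904 + 35.450 + 14.007 + 32.060 = 270.613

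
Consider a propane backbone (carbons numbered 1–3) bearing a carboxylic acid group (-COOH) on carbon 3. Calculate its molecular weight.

Atom tally by fragment:
  CH3 → C:1 H:3
  CH2 → C:1 H:2
  CH2COOH → C:2 H:3 O:2
Element totals:
  C: 4
  H: 8
  O: 2
Molecular formula: C4H8O2.
  M = 4(12.011) + 8(1.008) + 2(15.999)
    = 48.044 + 8.064 + 31.998 = 88.106

88.11 g/mol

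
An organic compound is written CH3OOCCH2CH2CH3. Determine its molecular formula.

C5H10O2

Atom tally by fragment:
  CH3OOCCH2 → C:3 H:5 O:2
  CH2 → C:1 H:2
  CH3 → C:1 H:3
Element totals:
  C: 5
  H: 10
  O: 2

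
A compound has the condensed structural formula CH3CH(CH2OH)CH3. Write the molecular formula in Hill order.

C4H10O

Atom tally by fragment:
  CH3 → C:1 H:3
  CH(CH2OH) → C:2 H:4 O:1
  CH3 → C:1 H:3
Element totals:
  C: 4
  H: 10
  O: 1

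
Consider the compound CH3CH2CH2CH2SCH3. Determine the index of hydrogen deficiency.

0

Atom tally by fragment:
  CH3 → C:1 H:3
  CH2 → C:1 H:2
  CH2 → C:1 H:2
  CH2SCH3 → C:2 H:5 S:1
Element totals:
  C: 5
  H: 12
  S: 1
Molecular formula: C5H12S.
DoU = (2C + 2 + N − H − X) / 2 = (2·5 + 2 + 0 − 12 − 0) / 2 = 0.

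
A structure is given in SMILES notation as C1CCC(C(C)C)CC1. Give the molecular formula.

C9H18

Atom tally by fragment:
  cyclohexane ring core → C:6 H:12
  (− 1 ring H displaced by substituents)
  + CH(CH3)2 → C:3 H:7
Element totals:
  C: 9
  H: 18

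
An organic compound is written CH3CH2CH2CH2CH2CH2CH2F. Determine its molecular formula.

C7H15F

Element totals:
  C: 7
  H: 15
  F: 1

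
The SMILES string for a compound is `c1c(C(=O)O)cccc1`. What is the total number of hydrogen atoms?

6

Atom tally by fragment:
  benzene ring core → C:6 H:6
  (− 1 ring H displaced by substituents)
  + COOH → C:1 H:1 O:2
Element totals:
  C: 7
  H: 6
  O: 2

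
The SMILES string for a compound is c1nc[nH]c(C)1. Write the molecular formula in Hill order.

Atom tally by fragment:
  imidazole ring core → C:3 H:4 N:2
  (− 1 ring H displaced by substituents)
  + CH3 → C:1 H:3
Element totals:
  C: 4
  H: 6
  N: 2

C4H6N2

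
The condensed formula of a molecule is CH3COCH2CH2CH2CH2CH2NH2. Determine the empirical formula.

Element totals:
  C: 7
  H: 15
  N: 1
  O: 1
Molecular formula: C7H15NO.
gcd of subscripts (7, 15, 1, 1) = 1, so the empirical formula equals the molecular formula.

C7H15NO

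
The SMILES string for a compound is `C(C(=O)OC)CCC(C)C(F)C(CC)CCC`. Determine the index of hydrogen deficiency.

Atom tally by fragment:
  CH3OOCCH2 → C:3 H:5 O:2
  CH2 → C:1 H:2
  CH2 → C:1 H:2
  CH(CH3) → C:2 H:4
  CH(F) → C:1 H:1 F:1
  CH(C2H5) → C:3 H:6
  CH2 → C:1 H:2
  CH2 → C:1 H:2
  CH3 → C:1 H:3
Element totals:
  C: 14
  H: 27
  F: 1
  O: 2
Molecular formula: C14H27FO2.
DoU = (2C + 2 + N − H − X) / 2 = (2·14 + 2 + 0 − 27 − 1) / 2 = 1.

1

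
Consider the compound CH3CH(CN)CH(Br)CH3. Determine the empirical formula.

Element totals:
  C: 5
  H: 8
  Br: 1
  N: 1
Molecular formula: C5H8BrN.
gcd of subscripts (1, 5, 8, 1) = 1, so the empirical formula equals the molecular formula.

C5H8BrN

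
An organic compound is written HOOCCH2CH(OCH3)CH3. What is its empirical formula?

Atom tally by fragment:
  HOOCCH2 → C:2 H:3 O:2
  CH(OCH3) → C:2 H:4 O:1
  CH3 → C:1 H:3
Element totals:
  C: 5
  H: 10
  O: 3
Molecular formula: C5H10O3.
gcd of subscripts (5, 10, 3) = 1, so the empirical formula equals the molecular formula.

C5H10O3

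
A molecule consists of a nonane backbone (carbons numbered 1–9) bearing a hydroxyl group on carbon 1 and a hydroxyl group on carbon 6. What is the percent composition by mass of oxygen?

Atom tally by fragment:
  HOCH2 → C:1 H:3 O:1
  CH2 → C:1 H:2
  CH2 → C:1 H:2
  CH2 → C:1 H:2
  CH2 → C:1 H:2
  CH(OH) → C:1 H:2 O:1
  CH2 → C:1 H:2
  CH2 → C:1 H:2
  CH3 → C:1 H:3
Element totals:
  C: 9
  H: 20
  O: 2
Molecular formula: C9H20O2.
Molar mass = 160.257 g/mol.
Mass from O: 2 × 15.999 = 31.998 g/mol.
%O = 31.998 / 160.257 × 100 = 19.97%.

19.97%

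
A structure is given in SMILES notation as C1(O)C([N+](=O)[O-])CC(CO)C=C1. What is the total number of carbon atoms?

Atom tally by fragment:
  cyclohexene ring core → C:6 H:10
  (− 3 ring H displaced by substituents)
  + OH → O:1 H:1
  + NO2 → N:1 O:2
  + CH2OH → C:1 H:3 O:1
Element totals:
  C: 7
  H: 11
  N: 1
  O: 4

7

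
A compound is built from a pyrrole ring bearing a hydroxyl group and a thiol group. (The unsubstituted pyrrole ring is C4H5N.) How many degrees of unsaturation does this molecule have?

3

Atom tally by fragment:
  pyrrole ring core → C:4 H:5 N:1
  (− 2 ring H displaced by substituents)
  + OH → O:1 H:1
  + SH → S:1 H:1
Element totals:
  C: 4
  H: 5
  N: 1
  O: 1
  S: 1
Molecular formula: C4H5NOS.
DoU = (2C + 2 + N − H − X) / 2 = (2·4 + 2 + 1 − 5 − 0) / 2 = 3.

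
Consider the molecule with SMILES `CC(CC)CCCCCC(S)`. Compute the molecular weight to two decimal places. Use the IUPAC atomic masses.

174.35 g/mol

Atom tally by fragment:
  CH3 → C:1 H:3
  CH(C2H5) → C:3 H:6
  CH2 → C:1 H:2
  CH2 → C:1 H:2
  CH2 → C:1 H:2
  CH2 → C:1 H:2
  CH2 → C:1 H:2
  CH2SH → C:1 H:3 S:1
Element totals:
  C: 10
  H: 22
  S: 1
Molecular formula: C10H22S.
  M = 10(12.011) + 22(1.008) + 32.06
    = 120.110 + 22.176 + 32.060 = 174.346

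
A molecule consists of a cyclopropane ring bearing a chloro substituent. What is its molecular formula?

C3H5Cl

Atom tally by fragment:
  cyclopropane ring core → C:3 H:6
  (− 1 ring H displaced by substituents)
  + Cl → Cl:1
Element totals:
  C: 3
  H: 5
  Cl: 1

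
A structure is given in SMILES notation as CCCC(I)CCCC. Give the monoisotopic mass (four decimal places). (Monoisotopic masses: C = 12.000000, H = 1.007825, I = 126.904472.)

240.0375

Atom tally by fragment:
  CH3 → C:1 H:3
  CH2 → C:1 H:2
  CH2 → C:1 H:2
  CH(I) → C:1 H:1 I:1
  CH2 → C:1 H:2
  CH2 → C:1 H:2
  CH2 → C:1 H:2
  CH3 → C:1 H:3
Element totals:
  C: 8
  H: 17
  I: 1
Molecular formula: C8H17I.
  M = 8(12.0) + 17(1.007825) + 126.904472
    = 96.000000 + 17.133025 + 126.904472 = 240.037497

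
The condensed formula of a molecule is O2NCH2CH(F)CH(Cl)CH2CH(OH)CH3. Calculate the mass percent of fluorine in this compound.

9.52%

Atom tally by fragment:
  O2NCH2 → C:1 H:2 N:1 O:2
  CH(F) → C:1 H:1 F:1
  CH(Cl) → C:1 H:1 Cl:1
  CH2 → C:1 H:2
  CH(OH) → C:1 H:2 O:1
  CH3 → C:1 H:3
Element totals:
  C: 6
  H: 11
  Cl: 1
  F: 1
  N: 1
  O: 3
Molecular formula: C6H11ClFNO3.
Molar mass = 199.606 g/mol.
Mass from F: 1 × 18.998 = 18.998 g/mol.
%F = 18.998 / 199.606 × 100 = 9.52%.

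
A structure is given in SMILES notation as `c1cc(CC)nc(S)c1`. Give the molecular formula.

Atom tally by fragment:
  pyridine ring core → C:5 H:5 N:1
  (− 2 ring H displaced by substituents)
  + C2H5 → C:2 H:5
  + SH → S:1 H:1
Element totals:
  C: 7
  H: 9
  N: 1
  S: 1

C7H9NS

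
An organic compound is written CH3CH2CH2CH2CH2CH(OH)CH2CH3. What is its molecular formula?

Element totals:
  C: 8
  H: 18
  O: 1

C8H18O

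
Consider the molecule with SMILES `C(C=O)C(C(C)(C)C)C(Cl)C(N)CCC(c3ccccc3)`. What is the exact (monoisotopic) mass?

309.1859

Atom tally by fragment:
  OHCCH2 → C:2 H:3 O:1
  CH(C(CH3)3) → C:5 H:10
  CH(Cl) → C:1 H:1 Cl:1
  CH(NH2) → C:1 H:3 N:1
  CH2 → C:1 H:2
  CH2 → C:1 H:2
  CH2C6H5 → C:7 H:7
Element totals:
  C: 18
  H: 28
  Cl: 1
  N: 1
  O: 1
Molecular formula: C18H28ClNO.
  M = 18(12.0) + 28(1.007825) + 34.968853 + 14.003074 + 15.994915
    = 216.000000 + 28.219100 + 34.968853 + 14.003074 + 15.994915 = 309.185942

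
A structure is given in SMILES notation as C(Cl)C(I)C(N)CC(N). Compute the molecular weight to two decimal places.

262.52 g/mol

Atom tally by fragment:
  ClCH2 → C:1 H:2 Cl:1
  CH(I) → C:1 H:1 I:1
  CH(NH2) → C:1 H:3 N:1
  CH2 → C:1 H:2
  CH2NH2 → C:1 H:4 N:1
Element totals:
  C: 5
  H: 12
  Cl: 1
  I: 1
  N: 2
Molecular formula: C5H12ClIN2.
  M = 5(12.011) + 12(1.008) + 35.45 + 126.904 + 2(14.007)
    = 60.055 + 12.096 + 35.450 + 126.904 + 28.014 = 262.519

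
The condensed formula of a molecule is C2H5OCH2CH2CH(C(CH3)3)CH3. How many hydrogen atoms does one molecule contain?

22

Atom tally by fragment:
  C2H5OCH2 → C:3 H:7 O:1
  CH2 → C:1 H:2
  CH(C(CH3)3) → C:5 H:10
  CH3 → C:1 H:3
Element totals:
  C: 10
  H: 22
  O: 1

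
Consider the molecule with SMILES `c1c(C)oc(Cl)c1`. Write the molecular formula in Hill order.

C5H5ClO

Atom tally by fragment:
  furan ring core → C:4 H:4 O:1
  (− 2 ring H displaced by substituents)
  + CH3 → C:1 H:3
  + Cl → Cl:1
Element totals:
  C: 5
  H: 5
  Cl: 1
  O: 1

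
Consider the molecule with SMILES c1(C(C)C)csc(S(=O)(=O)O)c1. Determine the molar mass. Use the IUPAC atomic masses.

Atom tally by fragment:
  thiophene ring core → C:4 H:4 S:1
  (− 2 ring H displaced by substituents)
  + CH(CH3)2 → C:3 H:7
  + SO3H → S:1 O:3 H:1
Element totals:
  C: 7
  H: 10
  O: 3
  S: 2
Molecular formula: C7H10O3S2.
  M = 7(12.011) + 10(1.008) + 3(15.999) + 2(32.06)
    = 84.077 + 10.080 + 47.997 + 64.120 = 206.274

206.27 g/mol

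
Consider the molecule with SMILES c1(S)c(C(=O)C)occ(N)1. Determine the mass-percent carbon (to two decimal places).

Atom tally by fragment:
  furan ring core → C:4 H:4 O:1
  (− 3 ring H displaced by substituents)
  + SH → S:1 H:1
  + COCH3 → C:2 H:3 O:1
  + NH2 → N:1 H:2
Element totals:
  C: 6
  H: 7
  N: 1
  O: 2
  S: 1
Molecular formula: C6H7NO2S.
Molar mass = 157.187 g/mol.
Mass from C: 6 × 12.011 = 72.066 g/mol.
%C = 72.066 / 157.187 × 100 = 45.85%.

45.85%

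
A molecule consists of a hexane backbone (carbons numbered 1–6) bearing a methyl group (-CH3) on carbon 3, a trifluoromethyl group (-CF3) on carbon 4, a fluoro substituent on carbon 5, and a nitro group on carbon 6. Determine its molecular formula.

C8H13F4NO2

Atom tally by fragment:
  CH3 → C:1 H:3
  CH2 → C:1 H:2
  CH(CH3) → C:2 H:4
  CH(CF3) → C:2 H:1 F:3
  CH(F) → C:1 H:1 F:1
  CH2NO2 → C:1 H:2 N:1 O:2
Element totals:
  C: 8
  H: 13
  F: 4
  N: 1
  O: 2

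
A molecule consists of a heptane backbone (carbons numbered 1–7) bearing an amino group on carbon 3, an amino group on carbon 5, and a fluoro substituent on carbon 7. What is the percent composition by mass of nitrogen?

18.90%

Atom tally by fragment:
  CH3 → C:1 H:3
  CH2 → C:1 H:2
  CH(NH2) → C:1 H:3 N:1
  CH2 → C:1 H:2
  CH(NH2) → C:1 H:3 N:1
  CH2 → C:1 H:2
  CH2F → C:1 H:2 F:1
Element totals:
  C: 7
  H: 17
  F: 1
  N: 2
Molecular formula: C7H17FN2.
Molar mass = 148.225 g/mol.
Mass from N: 2 × 14.007 = 28.014 g/mol.
%N = 28.014 / 148.225 × 100 = 18.90%.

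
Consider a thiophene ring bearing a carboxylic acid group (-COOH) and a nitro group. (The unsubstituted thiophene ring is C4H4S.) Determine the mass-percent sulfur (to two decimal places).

18.52%

Atom tally by fragment:
  thiophene ring core → C:4 H:4 S:1
  (− 2 ring H displaced by substituents)
  + COOH → C:1 H:1 O:2
  + NO2 → N:1 O:2
Element totals:
  C: 5
  H: 3
  N: 1
  O: 4
  S: 1
Molecular formula: C5H3NO4S.
Molar mass = 173.142 g/mol.
Mass from S: 1 × 32.06 = 32.060 g/mol.
%S = 32.060 / 173.142 × 100 = 18.52%.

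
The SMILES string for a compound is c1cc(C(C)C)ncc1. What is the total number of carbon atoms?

Atom tally by fragment:
  pyridine ring core → C:5 H:5 N:1
  (− 1 ring H displaced by substituents)
  + CH(CH3)2 → C:3 H:7
Element totals:
  C: 8
  H: 11
  N: 1

8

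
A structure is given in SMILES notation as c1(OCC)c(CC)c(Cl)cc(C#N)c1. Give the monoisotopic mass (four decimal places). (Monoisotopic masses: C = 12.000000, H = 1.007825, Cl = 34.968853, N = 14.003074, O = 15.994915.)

209.0607

Atom tally by fragment:
  benzene ring core → C:6 H:6
  (− 4 ring H displaced by substituents)
  + OC2H5 → C:2 H:5 O:1
  + C2H5 → C:2 H:5
  + Cl → Cl:1
  + CN → C:1 N:1
Element totals:
  C: 11
  H: 12
  Cl: 1
  N: 1
  O: 1
Molecular formula: C11H12ClNO.
  M = 11(12.0) + 12(1.007825) + 34.968853 + 14.003074 + 15.994915
    = 132.000000 + 12.093900 + 34.968853 + 14.003074 + 15.994915 = 209.060742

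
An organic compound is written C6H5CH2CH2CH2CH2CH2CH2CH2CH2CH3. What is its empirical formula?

C5H8

Atom tally by fragment:
  C6H5CH2 → C:7 H:7
  CH2 → C:1 H:2
  CH2 → C:1 H:2
  CH2 → C:1 H:2
  CH2 → C:1 H:2
  CH2 → C:1 H:2
  CH2 → C:1 H:2
  CH2 → C:1 H:2
  CH3 → C:1 H:3
Element totals:
  C: 15
  H: 24
Molecular formula: C15H24.
gcd of subscripts = 3; dividing each by 3:
  C: 15/3 = 5
  H: 24/3 = 8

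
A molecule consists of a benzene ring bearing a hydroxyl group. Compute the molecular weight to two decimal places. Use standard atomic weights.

94.11 g/mol

Atom tally by fragment:
  benzene ring core → C:6 H:6
  (− 1 ring H displaced by substituents)
  + OH → O:1 H:1
Element totals:
  C: 6
  H: 6
  O: 1
Molecular formula: C6H6O.
  M = 6(12.011) + 6(1.008) + 15.999
    = 72.066 + 6.048 + 15.999 = 94.113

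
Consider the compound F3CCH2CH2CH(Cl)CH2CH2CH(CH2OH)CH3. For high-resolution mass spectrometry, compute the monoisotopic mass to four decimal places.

Element totals:
  C: 9
  H: 16
  Cl: 1
  F: 3
  O: 1
Molecular formula: C9H16ClF3O.
  M = 9(12.0) + 16(1.007825) + 34.968853 + 3(18.998403) + 15.994915
    = 108.000000 + 16.125200 + 34.968853 + 56.995209 + 15.994915 = 232.084177

232.0842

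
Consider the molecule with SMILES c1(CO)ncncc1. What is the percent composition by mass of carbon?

54.54%

Atom tally by fragment:
  pyrimidine ring core → C:4 H:4 N:2
  (− 1 ring H displaced by substituents)
  + CH2OH → C:1 H:3 O:1
Element totals:
  C: 5
  H: 6
  N: 2
  O: 1
Molecular formula: C5H6N2O.
Molar mass = 110.116 g/mol.
Mass from C: 5 × 12.011 = 60.055 g/mol.
%C = 60.055 / 110.116 × 100 = 54.54%.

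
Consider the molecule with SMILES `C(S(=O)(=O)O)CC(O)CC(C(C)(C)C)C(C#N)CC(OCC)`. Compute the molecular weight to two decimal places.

335.46 g/mol

Atom tally by fragment:
  HO3SCH2 → C:1 H:3 S:1 O:3
  CH2 → C:1 H:2
  CH(OH) → C:1 H:2 O:1
  CH2 → C:1 H:2
  CH(C(CH3)3) → C:5 H:10
  CH(CN) → C:2 H:1 N:1
  CH2 → C:1 H:2
  CH2OC2H5 → C:3 H:7 O:1
Element totals:
  C: 15
  H: 29
  N: 1
  O: 5
  S: 1
Molecular formula: C15H29NO5S.
  M = 15(12.011) + 29(1.008) + 14.007 + 5(15.999) + 32.06
    = 180.165 + 29.232 + 14.007 + 79.995 + 32.060 = 335.459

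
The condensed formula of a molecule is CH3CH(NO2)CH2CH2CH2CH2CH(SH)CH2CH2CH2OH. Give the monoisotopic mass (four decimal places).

Atom tally by fragment:
  CH3 → C:1 H:3
  CH(NO2) → C:1 H:1 N:1 O:2
  CH2 → C:1 H:2
  CH2 → C:1 H:2
  CH2 → C:1 H:2
  CH2 → C:1 H:2
  CH(SH) → C:1 H:2 S:1
  CH2 → C:1 H:2
  CH2CH2OH → C:2 H:5 O:1
Element totals:
  C: 10
  H: 21
  N: 1
  O: 3
  S: 1
Molecular formula: C10H21NO3S.
  M = 10(12.0) + 21(1.007825) + 14.003074 + 3(15.994915) + 31.972071
    = 120.000000 + 21.164325 + 14.003074 + 47.984745 + 31.972071 = 235.124215

235.1242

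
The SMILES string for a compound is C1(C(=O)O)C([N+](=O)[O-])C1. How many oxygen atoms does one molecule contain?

Atom tally by fragment:
  cyclopropane ring core → C:3 H:6
  (− 2 ring H displaced by substituents)
  + COOH → C:1 H:1 O:2
  + NO2 → N:1 O:2
Element totals:
  C: 4
  H: 5
  N: 1
  O: 4

4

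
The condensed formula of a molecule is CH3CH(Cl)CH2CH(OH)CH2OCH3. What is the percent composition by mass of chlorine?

23.23%

Atom tally by fragment:
  CH3 → C:1 H:3
  CH(Cl) → C:1 H:1 Cl:1
  CH2 → C:1 H:2
  CH(OH) → C:1 H:2 O:1
  CH2OCH3 → C:2 H:5 O:1
Element totals:
  C: 6
  H: 13
  Cl: 1
  O: 2
Molecular formula: C6H13ClO2.
Molar mass = 152.618 g/mol.
Mass from Cl: 1 × 35.45 = 35.450 g/mol.
%Cl = 35.450 / 152.618 × 100 = 23.23%.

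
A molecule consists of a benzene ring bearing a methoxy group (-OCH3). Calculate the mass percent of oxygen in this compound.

14.79%

Atom tally by fragment:
  benzene ring core → C:6 H:6
  (− 1 ring H displaced by substituents)
  + OCH3 → C:1 H:3 O:1
Element totals:
  C: 7
  H: 8
  O: 1
Molecular formula: C7H8O.
Molar mass = 108.140 g/mol.
Mass from O: 1 × 15.999 = 15.999 g/mol.
%O = 15.999 / 108.140 × 100 = 14.79%.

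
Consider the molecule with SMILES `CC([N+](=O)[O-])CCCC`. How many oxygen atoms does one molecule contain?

Atom tally by fragment:
  CH3 → C:1 H:3
  CH(NO2) → C:1 H:1 N:1 O:2
  CH2 → C:1 H:2
  CH2 → C:1 H:2
  CH2 → C:1 H:2
  CH3 → C:1 H:3
Element totals:
  C: 6
  H: 13
  N: 1
  O: 2

2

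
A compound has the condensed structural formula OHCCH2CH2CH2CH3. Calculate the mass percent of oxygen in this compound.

18.57%

Element totals:
  C: 5
  H: 10
  O: 1
Molecular formula: C5H10O.
Molar mass = 86.134 g/mol.
Mass from O: 1 × 15.999 = 15.999 g/mol.
%O = 15.999 / 86.134 × 100 = 18.57%.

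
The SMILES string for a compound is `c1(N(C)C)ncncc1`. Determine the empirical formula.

Atom tally by fragment:
  pyrimidine ring core → C:4 H:4 N:2
  (− 1 ring H displaced by substituents)
  + N(CH3)2 → N:1 C:2 H:6
Element totals:
  C: 6
  H: 9
  N: 3
Molecular formula: C6H9N3.
gcd of subscripts = 3; dividing each by 3:
  C: 6/3 = 2
  H: 9/3 = 3
  N: 3/3 = 1

C2H3N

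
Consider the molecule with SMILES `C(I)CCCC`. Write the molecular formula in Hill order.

C5H11I

Atom tally by fragment:
  ICH2 → C:1 H:2 I:1
  CH2 → C:1 H:2
  CH2 → C:1 H:2
  CH2 → C:1 H:2
  CH3 → C:1 H:3
Element totals:
  C: 5
  H: 11
  I: 1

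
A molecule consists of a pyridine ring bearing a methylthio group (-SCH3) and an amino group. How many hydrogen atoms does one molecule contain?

Atom tally by fragment:
  pyridine ring core → C:5 H:5 N:1
  (− 2 ring H displaced by substituents)
  + SCH3 → C:1 H:3 S:1
  + NH2 → N:1 H:2
Element totals:
  C: 6
  H: 8
  N: 2
  S: 1

8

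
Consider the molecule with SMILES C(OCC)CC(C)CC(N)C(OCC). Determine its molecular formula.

Atom tally by fragment:
  C2H5OCH2 → C:3 H:7 O:1
  CH2 → C:1 H:2
  CH(CH3) → C:2 H:4
  CH2 → C:1 H:2
  CH(NH2) → C:1 H:3 N:1
  CH2OC2H5 → C:3 H:7 O:1
Element totals:
  C: 11
  H: 25
  N: 1
  O: 2

C11H25NO2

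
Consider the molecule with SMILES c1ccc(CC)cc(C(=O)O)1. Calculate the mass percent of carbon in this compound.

Atom tally by fragment:
  benzene ring core → C:6 H:6
  (− 2 ring H displaced by substituents)
  + C2H5 → C:2 H:5
  + COOH → C:1 H:1 O:2
Element totals:
  C: 9
  H: 10
  O: 2
Molecular formula: C9H10O2.
Molar mass = 150.177 g/mol.
Mass from C: 9 × 12.011 = 108.099 g/mol.
%C = 108.099 / 150.177 × 100 = 71.98%.

71.98%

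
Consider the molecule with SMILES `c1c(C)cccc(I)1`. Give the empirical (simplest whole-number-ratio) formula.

Atom tally by fragment:
  benzene ring core → C:6 H:6
  (− 2 ring H displaced by substituents)
  + CH3 → C:1 H:3
  + I → I:1
Element totals:
  C: 7
  H: 7
  I: 1
Molecular formula: C7H7I.
gcd of subscripts (7, 7, 1) = 1, so the empirical formula equals the molecular formula.

C7H7I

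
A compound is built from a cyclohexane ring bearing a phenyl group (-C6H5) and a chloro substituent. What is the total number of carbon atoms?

Atom tally by fragment:
  cyclohexane ring core → C:6 H:12
  (− 2 ring H displaced by substituents)
  + C6H5 → C:6 H:5
  + Cl → Cl:1
Element totals:
  C: 12
  H: 15
  Cl: 1

12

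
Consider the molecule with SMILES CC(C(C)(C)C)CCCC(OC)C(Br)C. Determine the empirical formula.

Atom tally by fragment:
  CH3 → C:1 H:3
  CH(C(CH3)3) → C:5 H:10
  CH2 → C:1 H:2
  CH2 → C:1 H:2
  CH2 → C:1 H:2
  CH(OCH3) → C:2 H:4 O:1
  CH(Br) → C:1 H:1 Br:1
  CH3 → C:1 H:3
Element totals:
  C: 13
  H: 27
  Br: 1
  O: 1
Molecular formula: C13H27BrO.
gcd of subscripts (1, 13, 27, 1) = 1, so the empirical formula equals the molecular formula.

C13H27BrO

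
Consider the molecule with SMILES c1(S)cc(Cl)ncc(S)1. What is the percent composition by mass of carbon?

33.80%

Atom tally by fragment:
  pyridine ring core → C:5 H:5 N:1
  (− 3 ring H displaced by substituents)
  + SH → S:1 H:1
  + Cl → Cl:1
  + SH → S:1 H:1
Element totals:
  C: 5
  H: 4
  Cl: 1
  N: 1
  S: 2
Molecular formula: C5H4ClNS2.
Molar mass = 177.664 g/mol.
Mass from C: 5 × 12.011 = 60.055 g/mol.
%C = 60.055 / 177.664 × 100 = 33.80%.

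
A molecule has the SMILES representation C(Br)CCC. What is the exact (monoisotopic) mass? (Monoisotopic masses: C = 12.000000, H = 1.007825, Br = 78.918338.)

135.9888

Atom tally by fragment:
  BrCH2 → C:1 H:2 Br:1
  CH2 → C:1 H:2
  CH2 → C:1 H:2
  CH3 → C:1 H:3
Element totals:
  C: 4
  H: 9
  Br: 1
Molecular formula: C4H9Br.
  M = 4(12.0) + 9(1.007825) + 78.918338
    = 48.000000 + 9.070425 + 78.918338 = 135.988763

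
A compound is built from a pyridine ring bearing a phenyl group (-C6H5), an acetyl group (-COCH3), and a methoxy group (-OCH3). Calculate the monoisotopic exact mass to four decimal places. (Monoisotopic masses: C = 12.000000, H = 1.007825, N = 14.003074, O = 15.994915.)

Atom tally by fragment:
  pyridine ring core → C:5 H:5 N:1
  (− 3 ring H displaced by substituents)
  + C6H5 → C:6 H:5
  + COCH3 → C:2 H:3 O:1
  + OCH3 → C:1 H:3 O:1
Element totals:
  C: 14
  H: 13
  N: 1
  O: 2
Molecular formula: C14H13NO2.
  M = 14(12.0) + 13(1.007825) + 14.003074 + 2(15.994915)
    = 168.000000 + 13.101725 + 14.003074 + 31.989830 = 227.094629

227.0946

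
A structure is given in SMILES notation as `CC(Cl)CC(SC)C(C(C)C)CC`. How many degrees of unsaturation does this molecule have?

0

Atom tally by fragment:
  CH3 → C:1 H:3
  CH(Cl) → C:1 H:1 Cl:1
  CH2 → C:1 H:2
  CH(SCH3) → C:2 H:4 S:1
  CH(CH(CH3)2) → C:4 H:8
  CH2 → C:1 H:2
  CH3 → C:1 H:3
Element totals:
  C: 11
  H: 23
  Cl: 1
  S: 1
Molecular formula: C11H23ClS.
DoU = (2C + 2 + N − H − X) / 2 = (2·11 + 2 + 0 − 23 − 1) / 2 = 0.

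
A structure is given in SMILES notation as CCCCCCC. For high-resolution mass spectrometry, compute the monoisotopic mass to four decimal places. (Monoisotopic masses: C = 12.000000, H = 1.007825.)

Atom tally by fragment:
  CH3 → C:1 H:3
  CH2 → C:1 H:2
  CH2 → C:1 H:2
  CH2 → C:1 H:2
  CH2 → C:1 H:2
  CH2 → C:1 H:2
  CH3 → C:1 H:3
Element totals:
  C: 7
  H: 16
Molecular formula: C7H16.
  M = 7(12.0) + 16(1.007825)
    = 84.000000 + 16.125200 = 100.125200

100.1252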